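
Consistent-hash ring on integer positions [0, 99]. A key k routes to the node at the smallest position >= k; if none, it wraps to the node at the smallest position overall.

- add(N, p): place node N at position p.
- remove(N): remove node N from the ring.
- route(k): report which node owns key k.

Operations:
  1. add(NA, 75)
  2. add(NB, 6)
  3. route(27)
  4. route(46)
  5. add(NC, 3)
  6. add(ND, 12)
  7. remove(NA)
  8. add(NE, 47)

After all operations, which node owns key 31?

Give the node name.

Op 1: add NA@75 -> ring=[75:NA]
Op 2: add NB@6 -> ring=[6:NB,75:NA]
Op 3: route key 27: smallest pos >= 27 is 75 -> NA
Op 4: route key 46: smallest pos >= 46 is 75 -> NA
Op 5: add NC@3 -> ring=[3:NC,6:NB,75:NA]
Op 6: add ND@12 -> ring=[3:NC,6:NB,12:ND,75:NA]
Op 7: remove NA -> ring=[3:NC,6:NB,12:ND]
Op 8: add NE@47 -> ring=[3:NC,6:NB,12:ND,47:NE]
Final route key 31: smallest pos >= 31 is 47 -> NE

Answer: NE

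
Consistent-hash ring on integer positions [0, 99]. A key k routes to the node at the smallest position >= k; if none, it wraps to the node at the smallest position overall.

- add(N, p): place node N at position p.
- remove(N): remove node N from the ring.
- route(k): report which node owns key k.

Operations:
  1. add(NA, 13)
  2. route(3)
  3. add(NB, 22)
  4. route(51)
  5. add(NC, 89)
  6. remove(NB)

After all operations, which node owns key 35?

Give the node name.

Op 1: add NA@13 -> ring=[13:NA]
Op 2: route key 3: smallest pos >= 3 is 13 -> NA
Op 3: add NB@22 -> ring=[13:NA,22:NB]
Op 4: route key 51: none >= 51, wrap to smallest pos 13 -> NA
Op 5: add NC@89 -> ring=[13:NA,22:NB,89:NC]
Op 6: remove NB -> ring=[13:NA,89:NC]
Final route key 35: smallest pos >= 35 is 89 -> NC

Answer: NC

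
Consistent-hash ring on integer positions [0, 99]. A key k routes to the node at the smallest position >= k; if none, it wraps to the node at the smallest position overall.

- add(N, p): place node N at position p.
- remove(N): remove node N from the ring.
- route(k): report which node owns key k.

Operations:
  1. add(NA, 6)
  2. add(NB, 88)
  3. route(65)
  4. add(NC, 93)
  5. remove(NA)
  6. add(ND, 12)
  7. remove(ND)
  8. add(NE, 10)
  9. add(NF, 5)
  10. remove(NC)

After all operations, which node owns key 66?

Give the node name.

Op 1: add NA@6 -> ring=[6:NA]
Op 2: add NB@88 -> ring=[6:NA,88:NB]
Op 3: route key 65: smallest pos >= 65 is 88 -> NB
Op 4: add NC@93 -> ring=[6:NA,88:NB,93:NC]
Op 5: remove NA -> ring=[88:NB,93:NC]
Op 6: add ND@12 -> ring=[12:ND,88:NB,93:NC]
Op 7: remove ND -> ring=[88:NB,93:NC]
Op 8: add NE@10 -> ring=[10:NE,88:NB,93:NC]
Op 9: add NF@5 -> ring=[5:NF,10:NE,88:NB,93:NC]
Op 10: remove NC -> ring=[5:NF,10:NE,88:NB]
Final route key 66: smallest pos >= 66 is 88 -> NB

Answer: NB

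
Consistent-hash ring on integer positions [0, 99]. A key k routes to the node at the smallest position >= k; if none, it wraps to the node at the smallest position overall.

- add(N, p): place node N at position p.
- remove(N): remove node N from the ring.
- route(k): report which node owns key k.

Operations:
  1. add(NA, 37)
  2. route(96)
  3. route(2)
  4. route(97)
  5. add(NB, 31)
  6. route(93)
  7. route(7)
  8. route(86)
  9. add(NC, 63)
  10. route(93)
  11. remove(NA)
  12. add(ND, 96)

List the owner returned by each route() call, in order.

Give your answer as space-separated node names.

Answer: NA NA NA NB NB NB NB

Derivation:
Op 1: add NA@37 -> ring=[37:NA]
Op 2: route key 96: none >= 96, wrap to smallest pos 37 -> NA
Op 3: route key 2: smallest pos >= 2 is 37 -> NA
Op 4: route key 97: none >= 97, wrap to smallest pos 37 -> NA
Op 5: add NB@31 -> ring=[31:NB,37:NA]
Op 6: route key 93: none >= 93, wrap to smallest pos 31 -> NB
Op 7: route key 7: smallest pos >= 7 is 31 -> NB
Op 8: route key 86: none >= 86, wrap to smallest pos 31 -> NB
Op 9: add NC@63 -> ring=[31:NB,37:NA,63:NC]
Op 10: route key 93: none >= 93, wrap to smallest pos 31 -> NB
Op 11: remove NA -> ring=[31:NB,63:NC]
Op 12: add ND@96 -> ring=[31:NB,63:NC,96:ND]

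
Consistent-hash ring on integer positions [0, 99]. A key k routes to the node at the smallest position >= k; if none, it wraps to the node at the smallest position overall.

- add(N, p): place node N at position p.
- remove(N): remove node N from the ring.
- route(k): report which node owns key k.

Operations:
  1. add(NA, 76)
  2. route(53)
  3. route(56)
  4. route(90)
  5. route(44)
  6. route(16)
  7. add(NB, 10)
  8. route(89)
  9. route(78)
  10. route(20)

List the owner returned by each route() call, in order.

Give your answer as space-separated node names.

Answer: NA NA NA NA NA NB NB NA

Derivation:
Op 1: add NA@76 -> ring=[76:NA]
Op 2: route key 53: smallest pos >= 53 is 76 -> NA
Op 3: route key 56: smallest pos >= 56 is 76 -> NA
Op 4: route key 90: none >= 90, wrap to smallest pos 76 -> NA
Op 5: route key 44: smallest pos >= 44 is 76 -> NA
Op 6: route key 16: smallest pos >= 16 is 76 -> NA
Op 7: add NB@10 -> ring=[10:NB,76:NA]
Op 8: route key 89: none >= 89, wrap to smallest pos 10 -> NB
Op 9: route key 78: none >= 78, wrap to smallest pos 10 -> NB
Op 10: route key 20: smallest pos >= 20 is 76 -> NA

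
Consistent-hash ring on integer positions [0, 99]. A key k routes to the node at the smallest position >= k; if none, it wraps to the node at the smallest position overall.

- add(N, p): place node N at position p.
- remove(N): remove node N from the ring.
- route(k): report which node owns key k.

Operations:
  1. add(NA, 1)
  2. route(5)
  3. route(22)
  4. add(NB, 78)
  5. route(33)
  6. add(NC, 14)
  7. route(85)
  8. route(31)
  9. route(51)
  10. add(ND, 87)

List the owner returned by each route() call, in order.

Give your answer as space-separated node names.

Op 1: add NA@1 -> ring=[1:NA]
Op 2: route key 5: none >= 5, wrap to smallest pos 1 -> NA
Op 3: route key 22: none >= 22, wrap to smallest pos 1 -> NA
Op 4: add NB@78 -> ring=[1:NA,78:NB]
Op 5: route key 33: smallest pos >= 33 is 78 -> NB
Op 6: add NC@14 -> ring=[1:NA,14:NC,78:NB]
Op 7: route key 85: none >= 85, wrap to smallest pos 1 -> NA
Op 8: route key 31: smallest pos >= 31 is 78 -> NB
Op 9: route key 51: smallest pos >= 51 is 78 -> NB
Op 10: add ND@87 -> ring=[1:NA,14:NC,78:NB,87:ND]

Answer: NA NA NB NA NB NB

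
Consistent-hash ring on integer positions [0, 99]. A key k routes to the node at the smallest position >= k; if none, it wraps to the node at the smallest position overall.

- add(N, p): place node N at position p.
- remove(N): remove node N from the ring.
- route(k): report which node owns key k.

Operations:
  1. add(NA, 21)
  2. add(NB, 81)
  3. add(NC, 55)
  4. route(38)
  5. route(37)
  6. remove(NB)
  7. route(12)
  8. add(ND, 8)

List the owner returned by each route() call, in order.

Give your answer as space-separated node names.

Answer: NC NC NA

Derivation:
Op 1: add NA@21 -> ring=[21:NA]
Op 2: add NB@81 -> ring=[21:NA,81:NB]
Op 3: add NC@55 -> ring=[21:NA,55:NC,81:NB]
Op 4: route key 38: smallest pos >= 38 is 55 -> NC
Op 5: route key 37: smallest pos >= 37 is 55 -> NC
Op 6: remove NB -> ring=[21:NA,55:NC]
Op 7: route key 12: smallest pos >= 12 is 21 -> NA
Op 8: add ND@8 -> ring=[8:ND,21:NA,55:NC]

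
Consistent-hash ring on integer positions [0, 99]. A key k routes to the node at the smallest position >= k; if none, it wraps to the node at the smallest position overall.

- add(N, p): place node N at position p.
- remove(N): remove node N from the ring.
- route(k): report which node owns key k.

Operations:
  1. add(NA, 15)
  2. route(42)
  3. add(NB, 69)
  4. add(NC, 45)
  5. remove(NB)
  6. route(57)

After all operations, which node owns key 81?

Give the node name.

Answer: NA

Derivation:
Op 1: add NA@15 -> ring=[15:NA]
Op 2: route key 42: none >= 42, wrap to smallest pos 15 -> NA
Op 3: add NB@69 -> ring=[15:NA,69:NB]
Op 4: add NC@45 -> ring=[15:NA,45:NC,69:NB]
Op 5: remove NB -> ring=[15:NA,45:NC]
Op 6: route key 57: none >= 57, wrap to smallest pos 15 -> NA
Final route key 81: none >= 81, wrap to smallest pos 15 -> NA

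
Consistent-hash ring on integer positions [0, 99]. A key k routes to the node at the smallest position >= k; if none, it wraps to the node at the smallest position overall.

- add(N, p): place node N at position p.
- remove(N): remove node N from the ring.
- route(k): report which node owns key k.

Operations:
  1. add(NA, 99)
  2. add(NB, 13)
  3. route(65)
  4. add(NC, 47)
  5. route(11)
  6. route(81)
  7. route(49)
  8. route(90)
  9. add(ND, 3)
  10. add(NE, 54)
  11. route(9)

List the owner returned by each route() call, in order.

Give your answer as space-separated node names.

Op 1: add NA@99 -> ring=[99:NA]
Op 2: add NB@13 -> ring=[13:NB,99:NA]
Op 3: route key 65: smallest pos >= 65 is 99 -> NA
Op 4: add NC@47 -> ring=[13:NB,47:NC,99:NA]
Op 5: route key 11: smallest pos >= 11 is 13 -> NB
Op 6: route key 81: smallest pos >= 81 is 99 -> NA
Op 7: route key 49: smallest pos >= 49 is 99 -> NA
Op 8: route key 90: smallest pos >= 90 is 99 -> NA
Op 9: add ND@3 -> ring=[3:ND,13:NB,47:NC,99:NA]
Op 10: add NE@54 -> ring=[3:ND,13:NB,47:NC,54:NE,99:NA]
Op 11: route key 9: smallest pos >= 9 is 13 -> NB

Answer: NA NB NA NA NA NB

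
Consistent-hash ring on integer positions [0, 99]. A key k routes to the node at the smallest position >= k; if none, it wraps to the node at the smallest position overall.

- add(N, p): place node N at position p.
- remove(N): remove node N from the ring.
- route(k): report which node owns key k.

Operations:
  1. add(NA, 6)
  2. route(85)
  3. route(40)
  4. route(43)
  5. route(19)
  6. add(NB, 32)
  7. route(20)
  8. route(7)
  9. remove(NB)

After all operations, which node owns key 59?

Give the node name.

Op 1: add NA@6 -> ring=[6:NA]
Op 2: route key 85: none >= 85, wrap to smallest pos 6 -> NA
Op 3: route key 40: none >= 40, wrap to smallest pos 6 -> NA
Op 4: route key 43: none >= 43, wrap to smallest pos 6 -> NA
Op 5: route key 19: none >= 19, wrap to smallest pos 6 -> NA
Op 6: add NB@32 -> ring=[6:NA,32:NB]
Op 7: route key 20: smallest pos >= 20 is 32 -> NB
Op 8: route key 7: smallest pos >= 7 is 32 -> NB
Op 9: remove NB -> ring=[6:NA]
Final route key 59: none >= 59, wrap to smallest pos 6 -> NA

Answer: NA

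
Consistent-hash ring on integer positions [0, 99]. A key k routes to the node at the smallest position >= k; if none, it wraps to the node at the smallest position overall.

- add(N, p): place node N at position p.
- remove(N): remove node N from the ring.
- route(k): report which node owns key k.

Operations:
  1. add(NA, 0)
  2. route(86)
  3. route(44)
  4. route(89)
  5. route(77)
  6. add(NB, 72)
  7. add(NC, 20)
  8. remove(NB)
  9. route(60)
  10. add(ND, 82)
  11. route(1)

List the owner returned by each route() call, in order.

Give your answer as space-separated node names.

Answer: NA NA NA NA NA NC

Derivation:
Op 1: add NA@0 -> ring=[0:NA]
Op 2: route key 86: none >= 86, wrap to smallest pos 0 -> NA
Op 3: route key 44: none >= 44, wrap to smallest pos 0 -> NA
Op 4: route key 89: none >= 89, wrap to smallest pos 0 -> NA
Op 5: route key 77: none >= 77, wrap to smallest pos 0 -> NA
Op 6: add NB@72 -> ring=[0:NA,72:NB]
Op 7: add NC@20 -> ring=[0:NA,20:NC,72:NB]
Op 8: remove NB -> ring=[0:NA,20:NC]
Op 9: route key 60: none >= 60, wrap to smallest pos 0 -> NA
Op 10: add ND@82 -> ring=[0:NA,20:NC,82:ND]
Op 11: route key 1: smallest pos >= 1 is 20 -> NC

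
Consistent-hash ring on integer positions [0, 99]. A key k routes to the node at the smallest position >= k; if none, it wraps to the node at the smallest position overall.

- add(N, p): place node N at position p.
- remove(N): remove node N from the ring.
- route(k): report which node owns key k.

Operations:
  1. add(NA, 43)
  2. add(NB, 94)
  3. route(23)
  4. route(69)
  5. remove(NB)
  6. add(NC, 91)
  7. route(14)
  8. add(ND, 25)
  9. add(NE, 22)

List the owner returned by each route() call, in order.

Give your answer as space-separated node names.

Op 1: add NA@43 -> ring=[43:NA]
Op 2: add NB@94 -> ring=[43:NA,94:NB]
Op 3: route key 23: smallest pos >= 23 is 43 -> NA
Op 4: route key 69: smallest pos >= 69 is 94 -> NB
Op 5: remove NB -> ring=[43:NA]
Op 6: add NC@91 -> ring=[43:NA,91:NC]
Op 7: route key 14: smallest pos >= 14 is 43 -> NA
Op 8: add ND@25 -> ring=[25:ND,43:NA,91:NC]
Op 9: add NE@22 -> ring=[22:NE,25:ND,43:NA,91:NC]

Answer: NA NB NA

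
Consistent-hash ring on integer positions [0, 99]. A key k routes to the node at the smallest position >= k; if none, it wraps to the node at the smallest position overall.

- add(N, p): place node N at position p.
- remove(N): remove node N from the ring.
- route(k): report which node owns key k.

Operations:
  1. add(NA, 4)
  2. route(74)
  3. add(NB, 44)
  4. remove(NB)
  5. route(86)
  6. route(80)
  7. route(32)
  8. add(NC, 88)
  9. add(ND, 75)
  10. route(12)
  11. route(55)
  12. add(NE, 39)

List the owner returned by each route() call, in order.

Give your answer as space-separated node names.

Answer: NA NA NA NA ND ND

Derivation:
Op 1: add NA@4 -> ring=[4:NA]
Op 2: route key 74: none >= 74, wrap to smallest pos 4 -> NA
Op 3: add NB@44 -> ring=[4:NA,44:NB]
Op 4: remove NB -> ring=[4:NA]
Op 5: route key 86: none >= 86, wrap to smallest pos 4 -> NA
Op 6: route key 80: none >= 80, wrap to smallest pos 4 -> NA
Op 7: route key 32: none >= 32, wrap to smallest pos 4 -> NA
Op 8: add NC@88 -> ring=[4:NA,88:NC]
Op 9: add ND@75 -> ring=[4:NA,75:ND,88:NC]
Op 10: route key 12: smallest pos >= 12 is 75 -> ND
Op 11: route key 55: smallest pos >= 55 is 75 -> ND
Op 12: add NE@39 -> ring=[4:NA,39:NE,75:ND,88:NC]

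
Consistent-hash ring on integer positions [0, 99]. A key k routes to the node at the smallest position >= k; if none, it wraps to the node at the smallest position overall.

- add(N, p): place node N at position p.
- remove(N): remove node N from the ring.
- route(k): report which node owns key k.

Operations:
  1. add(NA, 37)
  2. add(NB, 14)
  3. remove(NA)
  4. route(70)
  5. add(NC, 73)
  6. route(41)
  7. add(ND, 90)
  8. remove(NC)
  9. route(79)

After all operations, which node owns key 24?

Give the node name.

Op 1: add NA@37 -> ring=[37:NA]
Op 2: add NB@14 -> ring=[14:NB,37:NA]
Op 3: remove NA -> ring=[14:NB]
Op 4: route key 70: none >= 70, wrap to smallest pos 14 -> NB
Op 5: add NC@73 -> ring=[14:NB,73:NC]
Op 6: route key 41: smallest pos >= 41 is 73 -> NC
Op 7: add ND@90 -> ring=[14:NB,73:NC,90:ND]
Op 8: remove NC -> ring=[14:NB,90:ND]
Op 9: route key 79: smallest pos >= 79 is 90 -> ND
Final route key 24: smallest pos >= 24 is 90 -> ND

Answer: ND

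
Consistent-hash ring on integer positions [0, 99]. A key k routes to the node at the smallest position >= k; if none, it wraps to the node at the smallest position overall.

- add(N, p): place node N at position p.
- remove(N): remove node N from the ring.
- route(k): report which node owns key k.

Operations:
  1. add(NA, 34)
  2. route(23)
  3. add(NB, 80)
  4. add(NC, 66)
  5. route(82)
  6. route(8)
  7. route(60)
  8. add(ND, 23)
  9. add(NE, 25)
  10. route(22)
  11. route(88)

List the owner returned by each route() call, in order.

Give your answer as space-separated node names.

Answer: NA NA NA NC ND ND

Derivation:
Op 1: add NA@34 -> ring=[34:NA]
Op 2: route key 23: smallest pos >= 23 is 34 -> NA
Op 3: add NB@80 -> ring=[34:NA,80:NB]
Op 4: add NC@66 -> ring=[34:NA,66:NC,80:NB]
Op 5: route key 82: none >= 82, wrap to smallest pos 34 -> NA
Op 6: route key 8: smallest pos >= 8 is 34 -> NA
Op 7: route key 60: smallest pos >= 60 is 66 -> NC
Op 8: add ND@23 -> ring=[23:ND,34:NA,66:NC,80:NB]
Op 9: add NE@25 -> ring=[23:ND,25:NE,34:NA,66:NC,80:NB]
Op 10: route key 22: smallest pos >= 22 is 23 -> ND
Op 11: route key 88: none >= 88, wrap to smallest pos 23 -> ND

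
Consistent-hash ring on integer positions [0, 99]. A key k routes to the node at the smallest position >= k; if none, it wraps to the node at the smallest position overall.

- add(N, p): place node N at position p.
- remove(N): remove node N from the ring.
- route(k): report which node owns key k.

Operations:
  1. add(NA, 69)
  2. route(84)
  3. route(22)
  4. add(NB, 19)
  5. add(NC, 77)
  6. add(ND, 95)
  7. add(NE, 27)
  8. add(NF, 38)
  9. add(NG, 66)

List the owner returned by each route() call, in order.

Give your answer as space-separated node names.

Op 1: add NA@69 -> ring=[69:NA]
Op 2: route key 84: none >= 84, wrap to smallest pos 69 -> NA
Op 3: route key 22: smallest pos >= 22 is 69 -> NA
Op 4: add NB@19 -> ring=[19:NB,69:NA]
Op 5: add NC@77 -> ring=[19:NB,69:NA,77:NC]
Op 6: add ND@95 -> ring=[19:NB,69:NA,77:NC,95:ND]
Op 7: add NE@27 -> ring=[19:NB,27:NE,69:NA,77:NC,95:ND]
Op 8: add NF@38 -> ring=[19:NB,27:NE,38:NF,69:NA,77:NC,95:ND]
Op 9: add NG@66 -> ring=[19:NB,27:NE,38:NF,66:NG,69:NA,77:NC,95:ND]

Answer: NA NA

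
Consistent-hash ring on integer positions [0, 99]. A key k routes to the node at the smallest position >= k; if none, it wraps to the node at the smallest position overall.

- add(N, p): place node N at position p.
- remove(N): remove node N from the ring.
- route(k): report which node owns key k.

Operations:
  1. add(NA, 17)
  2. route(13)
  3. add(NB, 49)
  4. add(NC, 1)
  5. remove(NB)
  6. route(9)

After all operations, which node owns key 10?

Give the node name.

Answer: NA

Derivation:
Op 1: add NA@17 -> ring=[17:NA]
Op 2: route key 13: smallest pos >= 13 is 17 -> NA
Op 3: add NB@49 -> ring=[17:NA,49:NB]
Op 4: add NC@1 -> ring=[1:NC,17:NA,49:NB]
Op 5: remove NB -> ring=[1:NC,17:NA]
Op 6: route key 9: smallest pos >= 9 is 17 -> NA
Final route key 10: smallest pos >= 10 is 17 -> NA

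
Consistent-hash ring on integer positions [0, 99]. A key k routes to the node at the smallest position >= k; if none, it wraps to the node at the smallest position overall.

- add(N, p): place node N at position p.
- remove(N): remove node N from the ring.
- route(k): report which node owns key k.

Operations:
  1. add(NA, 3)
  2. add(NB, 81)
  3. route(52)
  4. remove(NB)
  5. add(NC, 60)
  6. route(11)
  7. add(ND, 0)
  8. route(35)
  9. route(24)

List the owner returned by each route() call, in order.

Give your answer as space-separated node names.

Answer: NB NC NC NC

Derivation:
Op 1: add NA@3 -> ring=[3:NA]
Op 2: add NB@81 -> ring=[3:NA,81:NB]
Op 3: route key 52: smallest pos >= 52 is 81 -> NB
Op 4: remove NB -> ring=[3:NA]
Op 5: add NC@60 -> ring=[3:NA,60:NC]
Op 6: route key 11: smallest pos >= 11 is 60 -> NC
Op 7: add ND@0 -> ring=[0:ND,3:NA,60:NC]
Op 8: route key 35: smallest pos >= 35 is 60 -> NC
Op 9: route key 24: smallest pos >= 24 is 60 -> NC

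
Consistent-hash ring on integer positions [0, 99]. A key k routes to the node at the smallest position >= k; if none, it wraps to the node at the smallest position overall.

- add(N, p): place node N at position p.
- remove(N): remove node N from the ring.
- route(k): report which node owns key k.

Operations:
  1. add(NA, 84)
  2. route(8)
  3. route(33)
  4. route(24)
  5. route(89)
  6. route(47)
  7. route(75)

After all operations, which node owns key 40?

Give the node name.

Op 1: add NA@84 -> ring=[84:NA]
Op 2: route key 8: smallest pos >= 8 is 84 -> NA
Op 3: route key 33: smallest pos >= 33 is 84 -> NA
Op 4: route key 24: smallest pos >= 24 is 84 -> NA
Op 5: route key 89: none >= 89, wrap to smallest pos 84 -> NA
Op 6: route key 47: smallest pos >= 47 is 84 -> NA
Op 7: route key 75: smallest pos >= 75 is 84 -> NA
Final route key 40: smallest pos >= 40 is 84 -> NA

Answer: NA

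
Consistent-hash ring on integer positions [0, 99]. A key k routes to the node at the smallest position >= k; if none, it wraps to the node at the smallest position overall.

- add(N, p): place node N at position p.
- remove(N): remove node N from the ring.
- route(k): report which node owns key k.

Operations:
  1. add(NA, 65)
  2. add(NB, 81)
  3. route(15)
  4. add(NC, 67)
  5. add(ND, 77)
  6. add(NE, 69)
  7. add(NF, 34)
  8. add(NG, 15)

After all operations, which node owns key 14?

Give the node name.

Answer: NG

Derivation:
Op 1: add NA@65 -> ring=[65:NA]
Op 2: add NB@81 -> ring=[65:NA,81:NB]
Op 3: route key 15: smallest pos >= 15 is 65 -> NA
Op 4: add NC@67 -> ring=[65:NA,67:NC,81:NB]
Op 5: add ND@77 -> ring=[65:NA,67:NC,77:ND,81:NB]
Op 6: add NE@69 -> ring=[65:NA,67:NC,69:NE,77:ND,81:NB]
Op 7: add NF@34 -> ring=[34:NF,65:NA,67:NC,69:NE,77:ND,81:NB]
Op 8: add NG@15 -> ring=[15:NG,34:NF,65:NA,67:NC,69:NE,77:ND,81:NB]
Final route key 14: smallest pos >= 14 is 15 -> NG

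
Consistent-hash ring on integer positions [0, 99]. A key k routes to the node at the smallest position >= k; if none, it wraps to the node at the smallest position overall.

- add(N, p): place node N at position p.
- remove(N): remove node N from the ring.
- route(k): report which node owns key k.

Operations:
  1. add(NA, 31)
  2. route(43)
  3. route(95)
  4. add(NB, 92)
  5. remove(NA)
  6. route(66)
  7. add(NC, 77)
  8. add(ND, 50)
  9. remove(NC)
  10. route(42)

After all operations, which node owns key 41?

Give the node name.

Op 1: add NA@31 -> ring=[31:NA]
Op 2: route key 43: none >= 43, wrap to smallest pos 31 -> NA
Op 3: route key 95: none >= 95, wrap to smallest pos 31 -> NA
Op 4: add NB@92 -> ring=[31:NA,92:NB]
Op 5: remove NA -> ring=[92:NB]
Op 6: route key 66: smallest pos >= 66 is 92 -> NB
Op 7: add NC@77 -> ring=[77:NC,92:NB]
Op 8: add ND@50 -> ring=[50:ND,77:NC,92:NB]
Op 9: remove NC -> ring=[50:ND,92:NB]
Op 10: route key 42: smallest pos >= 42 is 50 -> ND
Final route key 41: smallest pos >= 41 is 50 -> ND

Answer: ND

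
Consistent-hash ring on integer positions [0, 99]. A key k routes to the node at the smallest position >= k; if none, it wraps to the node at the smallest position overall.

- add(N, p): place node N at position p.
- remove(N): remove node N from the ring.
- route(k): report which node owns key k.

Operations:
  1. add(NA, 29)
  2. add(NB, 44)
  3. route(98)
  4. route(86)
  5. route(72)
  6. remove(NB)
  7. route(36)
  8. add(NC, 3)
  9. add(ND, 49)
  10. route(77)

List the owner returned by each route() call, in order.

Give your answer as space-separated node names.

Op 1: add NA@29 -> ring=[29:NA]
Op 2: add NB@44 -> ring=[29:NA,44:NB]
Op 3: route key 98: none >= 98, wrap to smallest pos 29 -> NA
Op 4: route key 86: none >= 86, wrap to smallest pos 29 -> NA
Op 5: route key 72: none >= 72, wrap to smallest pos 29 -> NA
Op 6: remove NB -> ring=[29:NA]
Op 7: route key 36: none >= 36, wrap to smallest pos 29 -> NA
Op 8: add NC@3 -> ring=[3:NC,29:NA]
Op 9: add ND@49 -> ring=[3:NC,29:NA,49:ND]
Op 10: route key 77: none >= 77, wrap to smallest pos 3 -> NC

Answer: NA NA NA NA NC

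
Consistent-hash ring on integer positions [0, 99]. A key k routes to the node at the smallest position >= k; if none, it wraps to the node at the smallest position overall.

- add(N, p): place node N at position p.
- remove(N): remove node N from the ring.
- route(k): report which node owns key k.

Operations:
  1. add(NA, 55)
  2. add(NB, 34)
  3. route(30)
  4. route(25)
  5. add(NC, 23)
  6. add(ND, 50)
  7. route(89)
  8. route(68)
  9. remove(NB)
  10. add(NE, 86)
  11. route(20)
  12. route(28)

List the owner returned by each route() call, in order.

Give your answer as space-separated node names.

Op 1: add NA@55 -> ring=[55:NA]
Op 2: add NB@34 -> ring=[34:NB,55:NA]
Op 3: route key 30: smallest pos >= 30 is 34 -> NB
Op 4: route key 25: smallest pos >= 25 is 34 -> NB
Op 5: add NC@23 -> ring=[23:NC,34:NB,55:NA]
Op 6: add ND@50 -> ring=[23:NC,34:NB,50:ND,55:NA]
Op 7: route key 89: none >= 89, wrap to smallest pos 23 -> NC
Op 8: route key 68: none >= 68, wrap to smallest pos 23 -> NC
Op 9: remove NB -> ring=[23:NC,50:ND,55:NA]
Op 10: add NE@86 -> ring=[23:NC,50:ND,55:NA,86:NE]
Op 11: route key 20: smallest pos >= 20 is 23 -> NC
Op 12: route key 28: smallest pos >= 28 is 50 -> ND

Answer: NB NB NC NC NC ND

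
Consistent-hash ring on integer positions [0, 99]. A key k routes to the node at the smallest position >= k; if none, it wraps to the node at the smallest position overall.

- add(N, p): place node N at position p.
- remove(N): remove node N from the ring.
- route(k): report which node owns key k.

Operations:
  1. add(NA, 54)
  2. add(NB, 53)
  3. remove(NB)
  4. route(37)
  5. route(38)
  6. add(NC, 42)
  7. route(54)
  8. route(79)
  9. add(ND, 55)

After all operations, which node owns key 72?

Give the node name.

Op 1: add NA@54 -> ring=[54:NA]
Op 2: add NB@53 -> ring=[53:NB,54:NA]
Op 3: remove NB -> ring=[54:NA]
Op 4: route key 37: smallest pos >= 37 is 54 -> NA
Op 5: route key 38: smallest pos >= 38 is 54 -> NA
Op 6: add NC@42 -> ring=[42:NC,54:NA]
Op 7: route key 54: smallest pos >= 54 is 54 -> NA
Op 8: route key 79: none >= 79, wrap to smallest pos 42 -> NC
Op 9: add ND@55 -> ring=[42:NC,54:NA,55:ND]
Final route key 72: none >= 72, wrap to smallest pos 42 -> NC

Answer: NC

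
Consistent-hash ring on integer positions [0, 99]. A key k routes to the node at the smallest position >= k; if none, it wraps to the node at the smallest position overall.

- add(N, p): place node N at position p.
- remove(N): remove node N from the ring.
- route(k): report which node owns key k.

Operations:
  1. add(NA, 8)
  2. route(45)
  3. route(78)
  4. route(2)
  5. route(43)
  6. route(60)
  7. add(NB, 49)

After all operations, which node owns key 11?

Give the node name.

Answer: NB

Derivation:
Op 1: add NA@8 -> ring=[8:NA]
Op 2: route key 45: none >= 45, wrap to smallest pos 8 -> NA
Op 3: route key 78: none >= 78, wrap to smallest pos 8 -> NA
Op 4: route key 2: smallest pos >= 2 is 8 -> NA
Op 5: route key 43: none >= 43, wrap to smallest pos 8 -> NA
Op 6: route key 60: none >= 60, wrap to smallest pos 8 -> NA
Op 7: add NB@49 -> ring=[8:NA,49:NB]
Final route key 11: smallest pos >= 11 is 49 -> NB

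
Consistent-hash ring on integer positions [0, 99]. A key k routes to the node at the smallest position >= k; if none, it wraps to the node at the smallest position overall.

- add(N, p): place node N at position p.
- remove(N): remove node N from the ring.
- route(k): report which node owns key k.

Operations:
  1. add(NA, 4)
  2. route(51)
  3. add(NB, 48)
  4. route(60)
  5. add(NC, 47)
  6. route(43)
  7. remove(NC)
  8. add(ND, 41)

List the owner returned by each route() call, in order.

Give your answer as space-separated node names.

Op 1: add NA@4 -> ring=[4:NA]
Op 2: route key 51: none >= 51, wrap to smallest pos 4 -> NA
Op 3: add NB@48 -> ring=[4:NA,48:NB]
Op 4: route key 60: none >= 60, wrap to smallest pos 4 -> NA
Op 5: add NC@47 -> ring=[4:NA,47:NC,48:NB]
Op 6: route key 43: smallest pos >= 43 is 47 -> NC
Op 7: remove NC -> ring=[4:NA,48:NB]
Op 8: add ND@41 -> ring=[4:NA,41:ND,48:NB]

Answer: NA NA NC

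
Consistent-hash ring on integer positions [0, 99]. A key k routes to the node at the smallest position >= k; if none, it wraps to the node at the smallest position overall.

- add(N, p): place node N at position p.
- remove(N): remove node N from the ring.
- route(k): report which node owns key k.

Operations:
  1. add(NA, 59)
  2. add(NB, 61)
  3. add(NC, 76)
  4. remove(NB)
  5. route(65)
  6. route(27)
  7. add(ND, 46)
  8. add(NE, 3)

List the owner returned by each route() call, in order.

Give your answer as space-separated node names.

Answer: NC NA

Derivation:
Op 1: add NA@59 -> ring=[59:NA]
Op 2: add NB@61 -> ring=[59:NA,61:NB]
Op 3: add NC@76 -> ring=[59:NA,61:NB,76:NC]
Op 4: remove NB -> ring=[59:NA,76:NC]
Op 5: route key 65: smallest pos >= 65 is 76 -> NC
Op 6: route key 27: smallest pos >= 27 is 59 -> NA
Op 7: add ND@46 -> ring=[46:ND,59:NA,76:NC]
Op 8: add NE@3 -> ring=[3:NE,46:ND,59:NA,76:NC]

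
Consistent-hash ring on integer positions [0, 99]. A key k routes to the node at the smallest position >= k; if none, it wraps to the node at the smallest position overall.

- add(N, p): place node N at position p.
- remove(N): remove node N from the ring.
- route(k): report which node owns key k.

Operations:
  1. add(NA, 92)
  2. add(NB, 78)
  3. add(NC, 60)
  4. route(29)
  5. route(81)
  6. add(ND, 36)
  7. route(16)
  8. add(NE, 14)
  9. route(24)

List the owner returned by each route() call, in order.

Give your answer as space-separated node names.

Answer: NC NA ND ND

Derivation:
Op 1: add NA@92 -> ring=[92:NA]
Op 2: add NB@78 -> ring=[78:NB,92:NA]
Op 3: add NC@60 -> ring=[60:NC,78:NB,92:NA]
Op 4: route key 29: smallest pos >= 29 is 60 -> NC
Op 5: route key 81: smallest pos >= 81 is 92 -> NA
Op 6: add ND@36 -> ring=[36:ND,60:NC,78:NB,92:NA]
Op 7: route key 16: smallest pos >= 16 is 36 -> ND
Op 8: add NE@14 -> ring=[14:NE,36:ND,60:NC,78:NB,92:NA]
Op 9: route key 24: smallest pos >= 24 is 36 -> ND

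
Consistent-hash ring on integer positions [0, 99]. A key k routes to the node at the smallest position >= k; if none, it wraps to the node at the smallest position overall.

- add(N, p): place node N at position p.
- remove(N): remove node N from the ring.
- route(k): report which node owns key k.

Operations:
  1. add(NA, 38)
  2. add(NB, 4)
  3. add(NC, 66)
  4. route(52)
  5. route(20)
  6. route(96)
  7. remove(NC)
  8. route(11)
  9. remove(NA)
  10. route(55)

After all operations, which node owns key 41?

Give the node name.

Op 1: add NA@38 -> ring=[38:NA]
Op 2: add NB@4 -> ring=[4:NB,38:NA]
Op 3: add NC@66 -> ring=[4:NB,38:NA,66:NC]
Op 4: route key 52: smallest pos >= 52 is 66 -> NC
Op 5: route key 20: smallest pos >= 20 is 38 -> NA
Op 6: route key 96: none >= 96, wrap to smallest pos 4 -> NB
Op 7: remove NC -> ring=[4:NB,38:NA]
Op 8: route key 11: smallest pos >= 11 is 38 -> NA
Op 9: remove NA -> ring=[4:NB]
Op 10: route key 55: none >= 55, wrap to smallest pos 4 -> NB
Final route key 41: none >= 41, wrap to smallest pos 4 -> NB

Answer: NB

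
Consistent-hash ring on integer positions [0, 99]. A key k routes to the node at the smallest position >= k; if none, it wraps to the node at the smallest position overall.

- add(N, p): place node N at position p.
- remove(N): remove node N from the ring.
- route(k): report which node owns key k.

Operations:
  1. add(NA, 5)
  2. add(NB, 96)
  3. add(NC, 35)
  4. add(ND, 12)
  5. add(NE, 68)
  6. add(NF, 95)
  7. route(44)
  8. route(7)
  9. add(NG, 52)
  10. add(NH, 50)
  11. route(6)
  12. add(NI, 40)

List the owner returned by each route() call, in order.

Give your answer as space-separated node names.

Answer: NE ND ND

Derivation:
Op 1: add NA@5 -> ring=[5:NA]
Op 2: add NB@96 -> ring=[5:NA,96:NB]
Op 3: add NC@35 -> ring=[5:NA,35:NC,96:NB]
Op 4: add ND@12 -> ring=[5:NA,12:ND,35:NC,96:NB]
Op 5: add NE@68 -> ring=[5:NA,12:ND,35:NC,68:NE,96:NB]
Op 6: add NF@95 -> ring=[5:NA,12:ND,35:NC,68:NE,95:NF,96:NB]
Op 7: route key 44: smallest pos >= 44 is 68 -> NE
Op 8: route key 7: smallest pos >= 7 is 12 -> ND
Op 9: add NG@52 -> ring=[5:NA,12:ND,35:NC,52:NG,68:NE,95:NF,96:NB]
Op 10: add NH@50 -> ring=[5:NA,12:ND,35:NC,50:NH,52:NG,68:NE,95:NF,96:NB]
Op 11: route key 6: smallest pos >= 6 is 12 -> ND
Op 12: add NI@40 -> ring=[5:NA,12:ND,35:NC,40:NI,50:NH,52:NG,68:NE,95:NF,96:NB]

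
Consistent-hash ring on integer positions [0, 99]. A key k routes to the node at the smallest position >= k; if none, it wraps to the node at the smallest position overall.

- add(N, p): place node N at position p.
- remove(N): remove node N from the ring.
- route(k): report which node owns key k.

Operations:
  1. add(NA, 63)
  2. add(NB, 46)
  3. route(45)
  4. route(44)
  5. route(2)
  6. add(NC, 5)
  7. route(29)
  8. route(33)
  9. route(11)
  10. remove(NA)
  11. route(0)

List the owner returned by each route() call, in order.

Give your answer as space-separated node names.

Answer: NB NB NB NB NB NB NC

Derivation:
Op 1: add NA@63 -> ring=[63:NA]
Op 2: add NB@46 -> ring=[46:NB,63:NA]
Op 3: route key 45: smallest pos >= 45 is 46 -> NB
Op 4: route key 44: smallest pos >= 44 is 46 -> NB
Op 5: route key 2: smallest pos >= 2 is 46 -> NB
Op 6: add NC@5 -> ring=[5:NC,46:NB,63:NA]
Op 7: route key 29: smallest pos >= 29 is 46 -> NB
Op 8: route key 33: smallest pos >= 33 is 46 -> NB
Op 9: route key 11: smallest pos >= 11 is 46 -> NB
Op 10: remove NA -> ring=[5:NC,46:NB]
Op 11: route key 0: smallest pos >= 0 is 5 -> NC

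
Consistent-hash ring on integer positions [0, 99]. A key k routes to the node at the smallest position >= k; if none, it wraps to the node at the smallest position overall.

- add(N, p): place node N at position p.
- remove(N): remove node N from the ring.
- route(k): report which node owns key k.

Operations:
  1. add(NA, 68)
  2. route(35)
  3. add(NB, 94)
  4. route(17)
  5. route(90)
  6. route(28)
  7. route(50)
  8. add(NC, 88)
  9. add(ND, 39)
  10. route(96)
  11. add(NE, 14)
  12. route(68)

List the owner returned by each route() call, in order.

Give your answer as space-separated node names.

Answer: NA NA NB NA NA ND NA

Derivation:
Op 1: add NA@68 -> ring=[68:NA]
Op 2: route key 35: smallest pos >= 35 is 68 -> NA
Op 3: add NB@94 -> ring=[68:NA,94:NB]
Op 4: route key 17: smallest pos >= 17 is 68 -> NA
Op 5: route key 90: smallest pos >= 90 is 94 -> NB
Op 6: route key 28: smallest pos >= 28 is 68 -> NA
Op 7: route key 50: smallest pos >= 50 is 68 -> NA
Op 8: add NC@88 -> ring=[68:NA,88:NC,94:NB]
Op 9: add ND@39 -> ring=[39:ND,68:NA,88:NC,94:NB]
Op 10: route key 96: none >= 96, wrap to smallest pos 39 -> ND
Op 11: add NE@14 -> ring=[14:NE,39:ND,68:NA,88:NC,94:NB]
Op 12: route key 68: smallest pos >= 68 is 68 -> NA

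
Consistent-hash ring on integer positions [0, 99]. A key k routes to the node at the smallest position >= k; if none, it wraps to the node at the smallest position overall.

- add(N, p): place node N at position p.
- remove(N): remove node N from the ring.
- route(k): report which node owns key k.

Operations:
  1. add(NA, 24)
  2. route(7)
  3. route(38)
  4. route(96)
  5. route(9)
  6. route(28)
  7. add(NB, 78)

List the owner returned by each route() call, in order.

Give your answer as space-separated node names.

Answer: NA NA NA NA NA

Derivation:
Op 1: add NA@24 -> ring=[24:NA]
Op 2: route key 7: smallest pos >= 7 is 24 -> NA
Op 3: route key 38: none >= 38, wrap to smallest pos 24 -> NA
Op 4: route key 96: none >= 96, wrap to smallest pos 24 -> NA
Op 5: route key 9: smallest pos >= 9 is 24 -> NA
Op 6: route key 28: none >= 28, wrap to smallest pos 24 -> NA
Op 7: add NB@78 -> ring=[24:NA,78:NB]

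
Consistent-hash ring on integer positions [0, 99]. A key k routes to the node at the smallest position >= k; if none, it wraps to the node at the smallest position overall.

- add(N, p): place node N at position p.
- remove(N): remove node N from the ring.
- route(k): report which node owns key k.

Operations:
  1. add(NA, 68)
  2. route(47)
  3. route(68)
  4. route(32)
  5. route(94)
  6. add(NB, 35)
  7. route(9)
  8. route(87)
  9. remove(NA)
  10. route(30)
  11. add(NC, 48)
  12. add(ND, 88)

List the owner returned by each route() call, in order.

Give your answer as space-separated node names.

Answer: NA NA NA NA NB NB NB

Derivation:
Op 1: add NA@68 -> ring=[68:NA]
Op 2: route key 47: smallest pos >= 47 is 68 -> NA
Op 3: route key 68: smallest pos >= 68 is 68 -> NA
Op 4: route key 32: smallest pos >= 32 is 68 -> NA
Op 5: route key 94: none >= 94, wrap to smallest pos 68 -> NA
Op 6: add NB@35 -> ring=[35:NB,68:NA]
Op 7: route key 9: smallest pos >= 9 is 35 -> NB
Op 8: route key 87: none >= 87, wrap to smallest pos 35 -> NB
Op 9: remove NA -> ring=[35:NB]
Op 10: route key 30: smallest pos >= 30 is 35 -> NB
Op 11: add NC@48 -> ring=[35:NB,48:NC]
Op 12: add ND@88 -> ring=[35:NB,48:NC,88:ND]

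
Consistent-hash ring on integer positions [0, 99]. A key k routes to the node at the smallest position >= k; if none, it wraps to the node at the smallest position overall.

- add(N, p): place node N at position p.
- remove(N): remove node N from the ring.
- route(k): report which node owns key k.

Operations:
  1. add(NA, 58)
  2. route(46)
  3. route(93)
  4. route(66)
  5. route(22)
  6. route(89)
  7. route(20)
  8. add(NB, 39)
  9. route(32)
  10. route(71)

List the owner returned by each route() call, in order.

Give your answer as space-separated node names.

Op 1: add NA@58 -> ring=[58:NA]
Op 2: route key 46: smallest pos >= 46 is 58 -> NA
Op 3: route key 93: none >= 93, wrap to smallest pos 58 -> NA
Op 4: route key 66: none >= 66, wrap to smallest pos 58 -> NA
Op 5: route key 22: smallest pos >= 22 is 58 -> NA
Op 6: route key 89: none >= 89, wrap to smallest pos 58 -> NA
Op 7: route key 20: smallest pos >= 20 is 58 -> NA
Op 8: add NB@39 -> ring=[39:NB,58:NA]
Op 9: route key 32: smallest pos >= 32 is 39 -> NB
Op 10: route key 71: none >= 71, wrap to smallest pos 39 -> NB

Answer: NA NA NA NA NA NA NB NB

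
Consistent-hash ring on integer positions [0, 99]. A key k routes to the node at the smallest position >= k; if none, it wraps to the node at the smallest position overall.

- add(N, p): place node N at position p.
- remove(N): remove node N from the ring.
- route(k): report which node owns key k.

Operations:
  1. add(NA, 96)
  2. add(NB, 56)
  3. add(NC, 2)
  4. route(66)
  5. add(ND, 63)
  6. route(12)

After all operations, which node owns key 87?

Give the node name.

Op 1: add NA@96 -> ring=[96:NA]
Op 2: add NB@56 -> ring=[56:NB,96:NA]
Op 3: add NC@2 -> ring=[2:NC,56:NB,96:NA]
Op 4: route key 66: smallest pos >= 66 is 96 -> NA
Op 5: add ND@63 -> ring=[2:NC,56:NB,63:ND,96:NA]
Op 6: route key 12: smallest pos >= 12 is 56 -> NB
Final route key 87: smallest pos >= 87 is 96 -> NA

Answer: NA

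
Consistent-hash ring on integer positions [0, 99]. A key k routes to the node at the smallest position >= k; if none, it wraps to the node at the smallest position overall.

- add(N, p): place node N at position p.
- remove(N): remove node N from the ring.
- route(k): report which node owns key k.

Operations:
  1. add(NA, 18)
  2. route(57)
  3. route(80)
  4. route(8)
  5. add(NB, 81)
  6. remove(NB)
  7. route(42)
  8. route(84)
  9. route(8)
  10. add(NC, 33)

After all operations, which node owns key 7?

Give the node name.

Op 1: add NA@18 -> ring=[18:NA]
Op 2: route key 57: none >= 57, wrap to smallest pos 18 -> NA
Op 3: route key 80: none >= 80, wrap to smallest pos 18 -> NA
Op 4: route key 8: smallest pos >= 8 is 18 -> NA
Op 5: add NB@81 -> ring=[18:NA,81:NB]
Op 6: remove NB -> ring=[18:NA]
Op 7: route key 42: none >= 42, wrap to smallest pos 18 -> NA
Op 8: route key 84: none >= 84, wrap to smallest pos 18 -> NA
Op 9: route key 8: smallest pos >= 8 is 18 -> NA
Op 10: add NC@33 -> ring=[18:NA,33:NC]
Final route key 7: smallest pos >= 7 is 18 -> NA

Answer: NA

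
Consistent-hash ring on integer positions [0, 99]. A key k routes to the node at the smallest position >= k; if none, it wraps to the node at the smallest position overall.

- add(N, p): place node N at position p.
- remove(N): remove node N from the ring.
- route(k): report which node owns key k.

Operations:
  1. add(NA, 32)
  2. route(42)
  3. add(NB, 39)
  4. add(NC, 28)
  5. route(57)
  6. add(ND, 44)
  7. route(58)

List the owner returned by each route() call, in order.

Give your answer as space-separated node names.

Answer: NA NC NC

Derivation:
Op 1: add NA@32 -> ring=[32:NA]
Op 2: route key 42: none >= 42, wrap to smallest pos 32 -> NA
Op 3: add NB@39 -> ring=[32:NA,39:NB]
Op 4: add NC@28 -> ring=[28:NC,32:NA,39:NB]
Op 5: route key 57: none >= 57, wrap to smallest pos 28 -> NC
Op 6: add ND@44 -> ring=[28:NC,32:NA,39:NB,44:ND]
Op 7: route key 58: none >= 58, wrap to smallest pos 28 -> NC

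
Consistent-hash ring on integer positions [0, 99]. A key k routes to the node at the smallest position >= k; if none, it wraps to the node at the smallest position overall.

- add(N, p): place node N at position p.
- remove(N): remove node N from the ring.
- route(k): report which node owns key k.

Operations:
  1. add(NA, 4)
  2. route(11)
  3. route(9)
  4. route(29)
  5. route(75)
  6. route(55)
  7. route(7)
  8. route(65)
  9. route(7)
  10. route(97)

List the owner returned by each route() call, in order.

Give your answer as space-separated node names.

Op 1: add NA@4 -> ring=[4:NA]
Op 2: route key 11: none >= 11, wrap to smallest pos 4 -> NA
Op 3: route key 9: none >= 9, wrap to smallest pos 4 -> NA
Op 4: route key 29: none >= 29, wrap to smallest pos 4 -> NA
Op 5: route key 75: none >= 75, wrap to smallest pos 4 -> NA
Op 6: route key 55: none >= 55, wrap to smallest pos 4 -> NA
Op 7: route key 7: none >= 7, wrap to smallest pos 4 -> NA
Op 8: route key 65: none >= 65, wrap to smallest pos 4 -> NA
Op 9: route key 7: none >= 7, wrap to smallest pos 4 -> NA
Op 10: route key 97: none >= 97, wrap to smallest pos 4 -> NA

Answer: NA NA NA NA NA NA NA NA NA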